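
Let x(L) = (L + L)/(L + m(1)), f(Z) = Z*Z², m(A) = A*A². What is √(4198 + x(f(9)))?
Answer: 13*√3310915/365 ≈ 64.807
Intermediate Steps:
m(A) = A³
f(Z) = Z³
x(L) = 2*L/(1 + L) (x(L) = (L + L)/(L + 1³) = (2*L)/(L + 1) = (2*L)/(1 + L) = 2*L/(1 + L))
√(4198 + x(f(9))) = √(4198 + 2*9³/(1 + 9³)) = √(4198 + 2*729/(1 + 729)) = √(4198 + 2*729/730) = √(4198 + 2*729*(1/730)) = √(4198 + 729/365) = √(1532999/365) = 13*√3310915/365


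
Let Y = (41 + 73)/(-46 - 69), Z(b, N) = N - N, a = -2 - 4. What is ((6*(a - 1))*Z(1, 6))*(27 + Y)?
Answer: 0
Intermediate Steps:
a = -6
Z(b, N) = 0
Y = -114/115 (Y = 114/(-115) = 114*(-1/115) = -114/115 ≈ -0.99130)
((6*(a - 1))*Z(1, 6))*(27 + Y) = ((6*(-6 - 1))*0)*(27 - 114/115) = ((6*(-7))*0)*(2991/115) = -42*0*(2991/115) = 0*(2991/115) = 0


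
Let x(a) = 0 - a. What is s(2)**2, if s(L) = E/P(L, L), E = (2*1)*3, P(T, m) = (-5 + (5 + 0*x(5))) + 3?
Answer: 4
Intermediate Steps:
x(a) = -a
P(T, m) = 3 (P(T, m) = (-5 + (5 + 0*(-1*5))) + 3 = (-5 + (5 + 0*(-5))) + 3 = (-5 + (5 + 0)) + 3 = (-5 + 5) + 3 = 0 + 3 = 3)
E = 6 (E = 2*3 = 6)
s(L) = 2 (s(L) = 6/3 = 6*(1/3) = 2)
s(2)**2 = 2**2 = 4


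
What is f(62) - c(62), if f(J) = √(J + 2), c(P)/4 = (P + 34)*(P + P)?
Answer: -47608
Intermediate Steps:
c(P) = 8*P*(34 + P) (c(P) = 4*((P + 34)*(P + P)) = 4*((34 + P)*(2*P)) = 4*(2*P*(34 + P)) = 8*P*(34 + P))
f(J) = √(2 + J)
f(62) - c(62) = √(2 + 62) - 8*62*(34 + 62) = √64 - 8*62*96 = 8 - 1*47616 = 8 - 47616 = -47608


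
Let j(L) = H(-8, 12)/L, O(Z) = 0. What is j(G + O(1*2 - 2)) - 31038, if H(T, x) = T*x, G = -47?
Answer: -1458690/47 ≈ -31036.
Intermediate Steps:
j(L) = -96/L (j(L) = (-8*12)/L = -96/L)
j(G + O(1*2 - 2)) - 31038 = -96/(-47 + 0) - 31038 = -96/(-47) - 31038 = -96*(-1/47) - 31038 = 96/47 - 31038 = -1458690/47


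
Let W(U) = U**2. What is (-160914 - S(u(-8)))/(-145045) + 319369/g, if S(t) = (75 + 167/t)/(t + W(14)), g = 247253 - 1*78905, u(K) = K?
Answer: 27603090654223/9181181408160 ≈ 3.0065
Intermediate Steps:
g = 168348 (g = 247253 - 78905 = 168348)
S(t) = (75 + 167/t)/(196 + t) (S(t) = (75 + 167/t)/(t + 14**2) = (75 + 167/t)/(t + 196) = (75 + 167/t)/(196 + t))
(-160914 - S(u(-8)))/(-145045) + 319369/g = (-160914 - (167 + 75*(-8))/((-8)*(196 - 8)))/(-145045) + 319369/168348 = (-160914 - (-1)*(167 - 600)/(8*188))*(-1/145045) + 319369*(1/168348) = (-160914 - (-1)*(-433)/(8*188))*(-1/145045) + 319369/168348 = (-160914 - 1*433/1504)*(-1/145045) + 319369/168348 = (-160914 - 433/1504)*(-1/145045) + 319369/168348 = -242015089/1504*(-1/145045) + 319369/168348 = 242015089/218147680 + 319369/168348 = 27603090654223/9181181408160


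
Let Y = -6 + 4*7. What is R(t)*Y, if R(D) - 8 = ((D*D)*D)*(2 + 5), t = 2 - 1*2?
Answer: 176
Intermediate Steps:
Y = 22 (Y = -6 + 28 = 22)
t = 0 (t = 2 - 2 = 0)
R(D) = 8 + 7*D³ (R(D) = 8 + ((D*D)*D)*(2 + 5) = 8 + (D²*D)*7 = 8 + D³*7 = 8 + 7*D³)
R(t)*Y = (8 + 7*0³)*22 = (8 + 7*0)*22 = (8 + 0)*22 = 8*22 = 176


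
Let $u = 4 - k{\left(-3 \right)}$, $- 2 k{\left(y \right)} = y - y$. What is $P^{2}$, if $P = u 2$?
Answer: $64$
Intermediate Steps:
$k{\left(y \right)} = 0$ ($k{\left(y \right)} = - \frac{y - y}{2} = \left(- \frac{1}{2}\right) 0 = 0$)
$u = 4$ ($u = 4 - 0 = 4 + 0 = 4$)
$P = 8$ ($P = 4 \cdot 2 = 8$)
$P^{2} = 8^{2} = 64$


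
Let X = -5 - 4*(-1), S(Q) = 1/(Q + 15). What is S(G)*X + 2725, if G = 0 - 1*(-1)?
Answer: 43599/16 ≈ 2724.9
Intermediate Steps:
G = 1 (G = 0 + 1 = 1)
S(Q) = 1/(15 + Q)
X = -1 (X = -5 + 4 = -1)
S(G)*X + 2725 = -1/(15 + 1) + 2725 = -1/16 + 2725 = 43599/16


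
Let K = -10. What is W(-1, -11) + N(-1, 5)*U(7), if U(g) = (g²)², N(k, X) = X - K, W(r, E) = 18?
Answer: 36033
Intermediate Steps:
N(k, X) = 10 + X (N(k, X) = X - 1*(-10) = X + 10 = 10 + X)
U(g) = g⁴
W(-1, -11) + N(-1, 5)*U(7) = 18 + (10 + 5)*7⁴ = 18 + 15*2401 = 18 + 36015 = 36033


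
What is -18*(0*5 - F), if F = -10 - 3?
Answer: -234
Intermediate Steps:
F = -13
-18*(0*5 - F) = -18*(0*5 - 1*(-13)) = -18*(0 + 13) = -18*13 = -234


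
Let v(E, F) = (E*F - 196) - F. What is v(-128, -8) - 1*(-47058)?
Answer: 47894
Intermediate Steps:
v(E, F) = -196 - F + E*F (v(E, F) = (-196 + E*F) - F = -196 - F + E*F)
v(-128, -8) - 1*(-47058) = (-196 - 1*(-8) - 128*(-8)) - 1*(-47058) = (-196 + 8 + 1024) + 47058 = 836 + 47058 = 47894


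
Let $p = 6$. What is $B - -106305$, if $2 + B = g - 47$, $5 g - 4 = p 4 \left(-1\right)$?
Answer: $106252$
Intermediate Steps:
$g = -4$ ($g = \frac{4}{5} + \frac{6 \cdot 4 \left(-1\right)}{5} = \frac{4}{5} + \frac{24 \left(-1\right)}{5} = \frac{4}{5} + \frac{1}{5} \left(-24\right) = \frac{4}{5} - \frac{24}{5} = -4$)
$B = -53$ ($B = -2 - 51 = -53$)
$B - -106305 = -53 - -106305 = -53 + 106305 = 106252$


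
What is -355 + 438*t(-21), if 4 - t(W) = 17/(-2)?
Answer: 5120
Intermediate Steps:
t(W) = 25/2 (t(W) = 4 - 17/(-2) = 4 - 17*(-1)/2 = 4 - 1*(-17/2) = 4 + 17/2 = 25/2)
-355 + 438*t(-21) = -355 + 438*(25/2) = -355 + 5475 = 5120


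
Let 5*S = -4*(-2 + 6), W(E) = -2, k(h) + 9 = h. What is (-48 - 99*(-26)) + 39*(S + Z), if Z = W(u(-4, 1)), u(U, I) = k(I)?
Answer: 11616/5 ≈ 2323.2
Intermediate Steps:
k(h) = -9 + h
u(U, I) = -9 + I
Z = -2
S = -16/5 (S = (-4*(-2 + 6))/5 = (-4*4)/5 = (⅕)*(-16) = -16/5 ≈ -3.2000)
(-48 - 99*(-26)) + 39*(S + Z) = (-48 - 99*(-26)) + 39*(-16/5 - 2) = (-48 + 2574) + 39*(-26/5) = 2526 - 1014/5 = 11616/5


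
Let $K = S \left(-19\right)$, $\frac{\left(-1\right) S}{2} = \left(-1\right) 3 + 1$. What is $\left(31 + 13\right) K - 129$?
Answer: $-3473$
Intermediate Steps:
$S = 4$ ($S = - 2 \left(\left(-1\right) 3 + 1\right) = - 2 \left(-3 + 1\right) = \left(-2\right) \left(-2\right) = 4$)
$K = -76$ ($K = 4 \left(-19\right) = -76$)
$\left(31 + 13\right) K - 129 = \left(31 + 13\right) \left(-76\right) - 129 = 44 \left(-76\right) - 129 = -3344 - 129 = -3473$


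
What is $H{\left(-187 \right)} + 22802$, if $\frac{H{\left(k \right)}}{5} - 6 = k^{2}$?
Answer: $197677$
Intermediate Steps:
$H{\left(k \right)} = 30 + 5 k^{2}$
$H{\left(-187 \right)} + 22802 = \left(30 + 5 \left(-187\right)^{2}\right) + 22802 = \left(30 + 5 \cdot 34969\right) + 22802 = \left(30 + 174845\right) + 22802 = 174875 + 22802 = 197677$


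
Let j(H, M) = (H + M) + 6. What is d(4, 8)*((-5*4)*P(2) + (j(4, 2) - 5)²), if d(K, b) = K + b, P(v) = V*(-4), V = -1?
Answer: -372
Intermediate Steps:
P(v) = 4 (P(v) = -1*(-4) = 4)
j(H, M) = 6 + H + M
d(4, 8)*((-5*4)*P(2) + (j(4, 2) - 5)²) = (4 + 8)*(-5*4*4 + ((6 + 4 + 2) - 5)²) = 12*(-20*4 + (12 - 5)²) = 12*(-80 + 7²) = 12*(-80 + 49) = 12*(-31) = -372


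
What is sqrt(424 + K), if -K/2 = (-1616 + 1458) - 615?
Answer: sqrt(1970) ≈ 44.385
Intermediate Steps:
K = 1546 (K = -2*((-1616 + 1458) - 615) = -2*(-158 - 615) = -2*(-773) = 1546)
sqrt(424 + K) = sqrt(424 + 1546) = sqrt(1970)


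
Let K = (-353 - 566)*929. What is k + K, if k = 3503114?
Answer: 2649363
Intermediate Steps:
K = -853751 (K = -919*929 = -853751)
k + K = 3503114 - 853751 = 2649363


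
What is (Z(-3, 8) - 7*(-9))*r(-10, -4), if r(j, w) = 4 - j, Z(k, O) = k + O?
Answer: 952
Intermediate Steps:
Z(k, O) = O + k
(Z(-3, 8) - 7*(-9))*r(-10, -4) = ((8 - 3) - 7*(-9))*(4 - 1*(-10)) = (5 + 63)*(4 + 10) = 68*14 = 952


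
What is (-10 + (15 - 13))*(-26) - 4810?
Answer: -4602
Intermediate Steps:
(-10 + (15 - 13))*(-26) - 4810 = (-10 + 2)*(-26) - 4810 = -8*(-26) - 4810 = 208 - 4810 = -4602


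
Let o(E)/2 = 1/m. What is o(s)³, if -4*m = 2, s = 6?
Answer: -64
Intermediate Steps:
m = -½ (m = -¼*2 = -½ ≈ -0.50000)
o(E) = -4 (o(E) = 2/(-½) = 2*(-2) = -4)
o(s)³ = (-4)³ = -64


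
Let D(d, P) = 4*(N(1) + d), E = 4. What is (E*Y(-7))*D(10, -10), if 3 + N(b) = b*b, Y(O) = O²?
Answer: 6272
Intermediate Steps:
N(b) = -3 + b² (N(b) = -3 + b*b = -3 + b²)
D(d, P) = -8 + 4*d (D(d, P) = 4*((-3 + 1²) + d) = 4*((-3 + 1) + d) = 4*(-2 + d) = -8 + 4*d)
(E*Y(-7))*D(10, -10) = (4*(-7)²)*(-8 + 4*10) = (4*49)*(-8 + 40) = 196*32 = 6272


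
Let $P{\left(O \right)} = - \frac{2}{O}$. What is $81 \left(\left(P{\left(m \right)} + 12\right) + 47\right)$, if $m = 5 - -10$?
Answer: $\frac{23841}{5} \approx 4768.2$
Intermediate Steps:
$m = 15$ ($m = 5 + 10 = 15$)
$81 \left(\left(P{\left(m \right)} + 12\right) + 47\right) = 81 \left(\left(- \frac{2}{15} + 12\right) + 47\right) = 81 \left(\frac{178}{15} + 47\right) = 81 \cdot \frac{883}{15} = \frac{23841}{5}$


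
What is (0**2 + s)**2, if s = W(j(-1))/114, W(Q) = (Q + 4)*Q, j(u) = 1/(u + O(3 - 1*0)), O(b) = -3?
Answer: 25/369664 ≈ 6.7629e-5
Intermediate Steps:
j(u) = 1/(-3 + u) (j(u) = 1/(u - 3) = 1/(-3 + u))
W(Q) = Q*(4 + Q) (W(Q) = (4 + Q)*Q = Q*(4 + Q))
s = -5/608 (s = ((4 + 1/(-3 - 1))/(-3 - 1))/114 = ((4 + 1/(-4))/(-4))*(1/114) = -(4 - 1/4)/4*(1/114) = -1/4*15/4*(1/114) = -15/16*1/114 = -5/608 ≈ -0.0082237)
(0**2 + s)**2 = (0**2 - 5/608)**2 = (0 - 5/608)**2 = (-5/608)**2 = 25/369664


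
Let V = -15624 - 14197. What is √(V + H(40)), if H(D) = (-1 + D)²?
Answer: 10*I*√283 ≈ 168.23*I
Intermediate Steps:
V = -29821
√(V + H(40)) = √(-29821 + (-1 + 40)²) = √(-29821 + 39²) = √(-29821 + 1521) = √(-28300) = 10*I*√283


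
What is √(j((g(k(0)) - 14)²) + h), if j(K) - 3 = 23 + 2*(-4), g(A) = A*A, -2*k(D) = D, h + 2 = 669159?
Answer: 5*√26767 ≈ 818.03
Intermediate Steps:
h = 669157 (h = -2 + 669159 = 669157)
k(D) = -D/2
g(A) = A²
j(K) = 18 (j(K) = 3 + (23 + 2*(-4)) = 3 + (23 - 8) = 3 + 15 = 18)
√(j((g(k(0)) - 14)²) + h) = √(18 + 669157) = √669175 = 5*√26767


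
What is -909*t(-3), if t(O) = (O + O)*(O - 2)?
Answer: -27270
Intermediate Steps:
t(O) = 2*O*(-2 + O) (t(O) = (2*O)*(-2 + O) = 2*O*(-2 + O))
-909*t(-3) = -1818*(-3)*(-2 - 3) = -1818*(-3)*(-5) = -909*30 = -27270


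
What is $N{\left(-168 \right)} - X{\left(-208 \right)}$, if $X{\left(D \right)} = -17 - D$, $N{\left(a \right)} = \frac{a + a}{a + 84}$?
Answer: $-187$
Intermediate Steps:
$N{\left(a \right)} = \frac{2 a}{84 + a}$
$N{\left(-168 \right)} - X{\left(-208 \right)} = 2 \left(-168\right) \frac{1}{84 - 168} - \left(-17 - -208\right) = 2 \left(-168\right) \frac{1}{-84} - \left(-17 + 208\right) = 2 \left(-168\right) \left(- \frac{1}{84}\right) - 191 = 4 - 191 = -187$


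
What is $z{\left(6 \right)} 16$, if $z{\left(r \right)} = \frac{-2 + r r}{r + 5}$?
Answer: $\frac{544}{11} \approx 49.455$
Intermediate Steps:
$z{\left(r \right)} = \frac{-2 + r^{2}}{5 + r}$
$z{\left(6 \right)} 16 = \frac{-2 + 6^{2}}{5 + 6} \cdot 16 = \frac{-2 + 36}{11} \cdot 16 = \frac{1}{11} \cdot 34 \cdot 16 = \frac{34}{11} \cdot 16 = \frac{544}{11}$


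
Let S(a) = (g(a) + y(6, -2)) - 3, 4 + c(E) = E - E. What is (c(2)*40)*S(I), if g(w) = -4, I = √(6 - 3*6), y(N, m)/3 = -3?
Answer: 2560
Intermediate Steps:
y(N, m) = -9 (y(N, m) = 3*(-3) = -9)
c(E) = -4 (c(E) = -4 + (E - E) = -4 + 0 = -4)
I = 2*I*√3 (I = √(6 - 18) = √(-12) = 2*I*√3 ≈ 3.4641*I)
S(a) = -16 (S(a) = (-4 - 9) - 3 = -13 - 3 = -16)
(c(2)*40)*S(I) = -4*40*(-16) = -160*(-16) = 2560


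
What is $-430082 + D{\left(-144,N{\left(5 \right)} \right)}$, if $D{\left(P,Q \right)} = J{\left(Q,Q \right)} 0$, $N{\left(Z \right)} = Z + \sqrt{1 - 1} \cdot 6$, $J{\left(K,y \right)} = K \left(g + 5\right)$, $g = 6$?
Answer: $-430082$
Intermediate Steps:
$J{\left(K,y \right)} = 11 K$ ($J{\left(K,y \right)} = K \left(6 + 5\right) = K 11 = 11 K$)
$N{\left(Z \right)} = Z$ ($N{\left(Z \right)} = Z + \sqrt{0} \cdot 6 = Z + 0 \cdot 6 = Z + 0 = Z$)
$D{\left(P,Q \right)} = 0$ ($D{\left(P,Q \right)} = 11 Q 0 = 0$)
$-430082 + D{\left(-144,N{\left(5 \right)} \right)} = -430082 + 0 = -430082$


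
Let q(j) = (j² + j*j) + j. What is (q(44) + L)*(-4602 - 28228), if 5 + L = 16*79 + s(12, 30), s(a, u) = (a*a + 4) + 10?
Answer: -175082390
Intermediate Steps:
q(j) = j + 2*j² (q(j) = (j² + j²) + j = 2*j² + j = j + 2*j²)
s(a, u) = 14 + a² (s(a, u) = (a² + 4) + 10 = (4 + a²) + 10 = 14 + a²)
L = 1417 (L = -5 + (16*79 + (14 + 12²)) = -5 + (1264 + (14 + 144)) = -5 + (1264 + 158) = -5 + 1422 = 1417)
(q(44) + L)*(-4602 - 28228) = (44*(1 + 2*44) + 1417)*(-4602 - 28228) = (44*(1 + 88) + 1417)*(-32830) = (44*89 + 1417)*(-32830) = (3916 + 1417)*(-32830) = 5333*(-32830) = -175082390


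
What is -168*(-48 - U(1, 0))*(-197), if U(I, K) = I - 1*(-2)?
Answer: -1687896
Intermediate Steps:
U(I, K) = 2 + I (U(I, K) = I + 2 = 2 + I)
-168*(-48 - U(1, 0))*(-197) = -168*(-48 - (2 + 1))*(-197) = -168*(-48 - 1*3)*(-197) = -168*(-48 - 3)*(-197) = -168*(-51)*(-197) = 8568*(-197) = -1687896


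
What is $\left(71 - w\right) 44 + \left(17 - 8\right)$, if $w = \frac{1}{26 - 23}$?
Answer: $\frac{9355}{3} \approx 3118.3$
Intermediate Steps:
$w = \frac{1}{3} \approx 0.33333$
$\left(71 - w\right) 44 + \left(17 - 8\right) = \left(71 - \frac{1}{3}\right) 44 + \left(17 - 8\right) = \left(71 - \frac{1}{3}\right) 44 + 9 = \frac{212}{3} \cdot 44 + 9 = \frac{9328}{3} + 9 = \frac{9355}{3}$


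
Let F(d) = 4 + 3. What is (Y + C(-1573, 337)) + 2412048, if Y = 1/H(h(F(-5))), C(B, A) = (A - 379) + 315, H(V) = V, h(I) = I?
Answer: 16886248/7 ≈ 2.4123e+6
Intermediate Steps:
F(d) = 7
C(B, A) = -64 + A (C(B, A) = (-379 + A) + 315 = -64 + A)
Y = 1/7 ≈ 0.14286
(Y + C(-1573, 337)) + 2412048 = (1/7 + (-64 + 337)) + 2412048 = (1/7 + 273) + 2412048 = 1912/7 + 2412048 = 16886248/7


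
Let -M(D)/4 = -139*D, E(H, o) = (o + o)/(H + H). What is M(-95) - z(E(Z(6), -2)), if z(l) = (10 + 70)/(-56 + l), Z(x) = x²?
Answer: -53293940/1009 ≈ -52819.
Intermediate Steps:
E(H, o) = o/H (E(H, o) = (2*o)/((2*H)) = (2*o)*(1/(2*H)) = o/H)
M(D) = 556*D (M(D) = -(-556)*D = 556*D)
z(l) = 80/(-56 + l)
M(-95) - z(E(Z(6), -2)) = 556*(-95) - 80/(-56 - 2/(6²)) = -52820 - 80/(-56 - 2/36) = -52820 - 80/(-56 - 2*1/36) = -52820 - 80/(-56 - 1/18) = -52820 - 80/(-1009/18) = -52820 - 80*(-18)/1009 = -52820 - 1*(-1440/1009) = -52820 + 1440/1009 = -53293940/1009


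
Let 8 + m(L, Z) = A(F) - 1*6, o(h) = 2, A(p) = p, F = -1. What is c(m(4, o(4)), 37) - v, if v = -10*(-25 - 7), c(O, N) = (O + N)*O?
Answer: -650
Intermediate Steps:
m(L, Z) = -15 (m(L, Z) = -8 + (-1 - 1*6) = -8 + (-1 - 6) = -8 - 7 = -15)
c(O, N) = O*(N + O) (c(O, N) = (N + O)*O = O*(N + O))
v = 320 (v = -10*(-32) = 320)
c(m(4, o(4)), 37) - v = -15*(37 - 15) - 1*320 = -15*22 - 320 = -330 - 320 = -650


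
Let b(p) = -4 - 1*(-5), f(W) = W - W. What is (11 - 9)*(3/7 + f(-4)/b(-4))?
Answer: 6/7 ≈ 0.85714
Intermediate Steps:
f(W) = 0
b(p) = 1 (b(p) = -4 + 5 = 1)
(11 - 9)*(3/7 + f(-4)/b(-4)) = (11 - 9)*(3/7 + 0/1) = 2*(3*(⅐) + 0*1) = 2*(3/7 + 0) = 2*(3/7) = 6/7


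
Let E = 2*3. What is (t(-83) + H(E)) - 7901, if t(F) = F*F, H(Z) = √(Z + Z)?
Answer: -1012 + 2*√3 ≈ -1008.5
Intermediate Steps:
E = 6
H(Z) = √2*√Z (H(Z) = √(2*Z) = √2*√Z)
t(F) = F²
(t(-83) + H(E)) - 7901 = ((-83)² + √2*√6) - 7901 = (6889 + 2*√3) - 7901 = -1012 + 2*√3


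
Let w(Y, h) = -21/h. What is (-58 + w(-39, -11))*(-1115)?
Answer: 687955/11 ≈ 62541.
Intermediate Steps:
(-58 + w(-39, -11))*(-1115) = (-58 - 21/(-11))*(-1115) = (-58 - 21*(-1/11))*(-1115) = (-58 + 21/11)*(-1115) = -617/11*(-1115) = 687955/11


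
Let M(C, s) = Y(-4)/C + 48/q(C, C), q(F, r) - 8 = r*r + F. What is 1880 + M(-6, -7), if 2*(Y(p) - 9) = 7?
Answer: 428453/228 ≈ 1879.2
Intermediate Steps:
q(F, r) = 8 + F + r² (q(F, r) = 8 + (r*r + F) = 8 + (r² + F) = 8 + (F + r²) = 8 + F + r²)
Y(p) = 25/2 (Y(p) = 9 + (½)*7 = 9 + 7/2 = 25/2)
M(C, s) = 48/(8 + C + C²) + 25/(2*C) (M(C, s) = 25/(2*C) + 48/(8 + C + C²) = 48/(8 + C + C²) + 25/(2*C))
1880 + M(-6, -7) = 1880 + (½)*(200 + 25*(-6)² + 121*(-6))/(-6*(8 - 6 + (-6)²)) = 1880 + (½)*(-⅙)*(200 + 25*36 - 726)/(8 - 6 + 36) = 1880 + (½)*(-⅙)*(200 + 900 - 726)/38 = 1880 + (½)*(-⅙)*(1/38)*374 = 1880 - 187/228 = 428453/228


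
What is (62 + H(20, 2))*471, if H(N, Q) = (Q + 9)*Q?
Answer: 39564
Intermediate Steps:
H(N, Q) = Q*(9 + Q) (H(N, Q) = (9 + Q)*Q = Q*(9 + Q))
(62 + H(20, 2))*471 = (62 + 2*(9 + 2))*471 = (62 + 2*11)*471 = (62 + 22)*471 = 84*471 = 39564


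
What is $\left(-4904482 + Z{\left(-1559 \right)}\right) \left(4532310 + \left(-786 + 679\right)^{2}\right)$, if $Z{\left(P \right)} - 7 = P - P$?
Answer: $-22284752421525$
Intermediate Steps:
$Z{\left(P \right)} = 7$ ($Z{\left(P \right)} = 7 + \left(P - P\right) = 7 + 0 = 7$)
$\left(-4904482 + Z{\left(-1559 \right)}\right) \left(4532310 + \left(-786 + 679\right)^{2}\right) = \left(-4904482 + 7\right) \left(4532310 + \left(-786 + 679\right)^{2}\right) = - 4904475 \left(4532310 + \left(-107\right)^{2}\right) = - 4904475 \left(4532310 + 11449\right) = \left(-4904475\right) 4543759 = -22284752421525$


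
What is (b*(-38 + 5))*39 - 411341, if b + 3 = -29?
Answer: -370157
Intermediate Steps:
b = -32 (b = -3 - 29 = -32)
(b*(-38 + 5))*39 - 411341 = -32*(-38 + 5)*39 - 411341 = -32*(-33)*39 - 411341 = 1056*39 - 411341 = 41184 - 411341 = -370157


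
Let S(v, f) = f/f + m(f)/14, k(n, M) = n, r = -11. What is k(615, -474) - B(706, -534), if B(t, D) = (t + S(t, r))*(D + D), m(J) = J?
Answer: 5283963/7 ≈ 7.5485e+5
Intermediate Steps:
S(v, f) = 1 + f/14 (S(v, f) = f/f + f/14 = 1 + f*(1/14) = 1 + f/14)
B(t, D) = 2*D*(3/14 + t) (B(t, D) = (t + (1 + (1/14)*(-11)))*(D + D) = (t + (1 - 11/14))*(2*D) = (t + 3/14)*(2*D) = (3/14 + t)*(2*D) = 2*D*(3/14 + t))
k(615, -474) - B(706, -534) = 615 - (-534)*(3 + 14*706)/7 = 615 - (-534)*(3 + 9884)/7 = 615 - (-534)*9887/7 = 615 - 1*(-5279658/7) = 615 + 5279658/7 = 5283963/7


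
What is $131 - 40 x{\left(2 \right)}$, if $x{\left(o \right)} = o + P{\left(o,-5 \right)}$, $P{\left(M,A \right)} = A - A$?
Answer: $51$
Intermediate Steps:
$P{\left(M,A \right)} = 0$
$x{\left(o \right)} = o$ ($x{\left(o \right)} = o + 0 = o$)
$131 - 40 x{\left(2 \right)} = 131 - 80 = 51$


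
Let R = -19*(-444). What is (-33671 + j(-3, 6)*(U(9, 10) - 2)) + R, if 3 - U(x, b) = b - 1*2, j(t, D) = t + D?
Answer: -25256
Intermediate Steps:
j(t, D) = D + t
U(x, b) = 5 - b (U(x, b) = 3 - (b - 1*2) = 3 - (b - 2) = 3 - (-2 + b) = 3 + (2 - b) = 5 - b)
R = 8436
(-33671 + j(-3, 6)*(U(9, 10) - 2)) + R = (-33671 + (6 - 3)*((5 - 1*10) - 2)) + 8436 = (-33671 + 3*((5 - 10) - 2)) + 8436 = (-33671 + 3*(-5 - 2)) + 8436 = (-33671 + 3*(-7)) + 8436 = (-33671 - 21) + 8436 = -33692 + 8436 = -25256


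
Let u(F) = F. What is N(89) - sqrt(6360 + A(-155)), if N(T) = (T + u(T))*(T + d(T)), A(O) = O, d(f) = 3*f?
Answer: 63368 - sqrt(6205) ≈ 63289.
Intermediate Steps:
N(T) = 8*T**2 (N(T) = (T + T)*(T + 3*T) = (2*T)*(4*T) = 8*T**2)
N(89) - sqrt(6360 + A(-155)) = 8*89**2 - sqrt(6360 - 155) = 8*7921 - sqrt(6205) = 63368 - sqrt(6205)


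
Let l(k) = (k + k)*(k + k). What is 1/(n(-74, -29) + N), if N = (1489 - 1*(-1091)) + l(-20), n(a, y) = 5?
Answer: 1/4185 ≈ 0.00023895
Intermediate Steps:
l(k) = 4*k² (l(k) = (2*k)*(2*k) = 4*k²)
N = 4180 (N = (1489 - 1*(-1091)) + 4*(-20)² = (1489 + 1091) + 4*400 = 2580 + 1600 = 4180)
1/(n(-74, -29) + N) = 1/(5 + 4180) = 1/4185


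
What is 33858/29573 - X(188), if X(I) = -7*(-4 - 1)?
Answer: -1001197/29573 ≈ -33.855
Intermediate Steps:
X(I) = 35 (X(I) = -7*(-5) = 35)
33858/29573 - X(188) = 33858/29573 - 1*35 = 33858*(1/29573) - 35 = 33858/29573 - 35 = -1001197/29573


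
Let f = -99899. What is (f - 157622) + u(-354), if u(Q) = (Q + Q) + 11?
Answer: -258218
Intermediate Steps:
u(Q) = 11 + 2*Q (u(Q) = 2*Q + 11 = 11 + 2*Q)
(f - 157622) + u(-354) = (-99899 - 157622) + (11 + 2*(-354)) = -257521 + (11 - 708) = -257521 - 697 = -258218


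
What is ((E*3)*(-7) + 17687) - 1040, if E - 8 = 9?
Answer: 16290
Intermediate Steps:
E = 17 (E = 8 + 9 = 17)
((E*3)*(-7) + 17687) - 1040 = ((17*3)*(-7) + 17687) - 1040 = (51*(-7) + 17687) - 1040 = (-357 + 17687) - 1040 = 17330 - 1040 = 16290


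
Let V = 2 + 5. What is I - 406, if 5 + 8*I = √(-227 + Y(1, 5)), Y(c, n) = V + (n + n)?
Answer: -3253/8 + I*√210/8 ≈ -406.63 + 1.8114*I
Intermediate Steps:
V = 7
Y(c, n) = 7 + 2*n (Y(c, n) = 7 + (n + n) = 7 + 2*n)
I = -5/8 + I*√210/8 (I = -5/8 + √(-227 + (7 + 2*5))/8 = -5/8 + √(-227 + (7 + 10))/8 = -5/8 + √(-227 + 17)/8 = -5/8 + √(-210)/8 = -5/8 + (I*√210)/8 = -5/8 + I*√210/8 ≈ -0.625 + 1.8114*I)
I - 406 = (-5/8 + I*√210/8) - 406 = -3253/8 + I*√210/8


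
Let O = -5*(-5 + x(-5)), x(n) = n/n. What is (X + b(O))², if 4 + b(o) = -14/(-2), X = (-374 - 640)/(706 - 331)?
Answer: 1369/15625 ≈ 0.087616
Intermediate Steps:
x(n) = 1
O = 20 (O = -5*(-5 + 1) = -5*(-4) = 20)
X = -338/125 (X = -1014/375 = -1014*1/375 = -338/125 ≈ -2.7040)
b(o) = 3 (b(o) = -4 - 14/(-2) = -4 - 14*(-½) = -4 + 7 = 3)
(X + b(O))² = (-338/125 + 3)² = (37/125)² = 1369/15625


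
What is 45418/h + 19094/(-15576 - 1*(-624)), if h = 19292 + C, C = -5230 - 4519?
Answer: 82812649/23781156 ≈ 3.4823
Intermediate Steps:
C = -9749
h = 9543 (h = 19292 - 9749 = 9543)
45418/h + 19094/(-15576 - 1*(-624)) = 45418/9543 + 19094/(-15576 - 1*(-624)) = 45418*(1/9543) + 19094/(-15576 + 624) = 45418/9543 + 19094/(-14952) = 45418/9543 + 19094*(-1/14952) = 45418/9543 - 9547/7476 = 82812649/23781156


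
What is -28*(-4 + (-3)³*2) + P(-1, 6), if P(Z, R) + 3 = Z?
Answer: 1620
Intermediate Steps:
P(Z, R) = -3 + Z
-28*(-4 + (-3)³*2) + P(-1, 6) = -28*(-4 + (-3)³*2) + (-3 - 1) = -28*(-4 - 27*2) - 4 = -28*(-4 - 54) - 4 = -28*(-58) - 4 = 1624 - 4 = 1620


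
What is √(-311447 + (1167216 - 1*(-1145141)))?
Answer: √2000910 ≈ 1414.5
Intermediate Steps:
√(-311447 + (1167216 - 1*(-1145141))) = √(-311447 + (1167216 + 1145141)) = √(-311447 + 2312357) = √2000910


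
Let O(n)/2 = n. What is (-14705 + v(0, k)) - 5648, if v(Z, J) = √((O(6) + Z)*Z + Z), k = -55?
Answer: -20353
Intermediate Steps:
O(n) = 2*n
v(Z, J) = √(Z + Z*(12 + Z)) (v(Z, J) = √((2*6 + Z)*Z + Z) = √((12 + Z)*Z + Z) = √(Z*(12 + Z) + Z) = √(Z + Z*(12 + Z)))
(-14705 + v(0, k)) - 5648 = (-14705 + √(0*(13 + 0))) - 5648 = (-14705 + √(0*13)) - 5648 = (-14705 + √0) - 5648 = (-14705 + 0) - 5648 = -14705 - 5648 = -20353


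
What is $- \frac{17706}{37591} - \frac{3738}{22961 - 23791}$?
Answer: $\frac{62909589}{15600265} \approx 4.0326$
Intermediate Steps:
$- \frac{17706}{37591} - \frac{3738}{22961 - 23791} = \left(-17706\right) \frac{1}{37591} - \frac{3738}{22961 - 23791} = - \frac{17706}{37591} - \frac{3738}{-830} = - \frac{17706}{37591} - - \frac{1869}{415} = - \frac{17706}{37591} + \frac{1869}{415} = \frac{62909589}{15600265}$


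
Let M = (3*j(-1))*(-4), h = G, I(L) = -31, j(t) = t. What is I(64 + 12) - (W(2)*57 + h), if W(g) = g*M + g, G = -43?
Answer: -1470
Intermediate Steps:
h = -43
M = 12 (M = (3*(-1))*(-4) = -3*(-4) = 12)
W(g) = 13*g (W(g) = g*12 + g = 12*g + g = 13*g)
I(64 + 12) - (W(2)*57 + h) = -31 - ((13*2)*57 - 43) = -31 - (26*57 - 43) = -31 - (1482 - 43) = -31 - 1*1439 = -31 - 1439 = -1470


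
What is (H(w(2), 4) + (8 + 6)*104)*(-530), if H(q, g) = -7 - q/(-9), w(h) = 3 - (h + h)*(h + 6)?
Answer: -6896360/9 ≈ -7.6626e+5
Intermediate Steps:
w(h) = 3 - 2*h*(6 + h)
H(q, g) = -7 + q/9 (H(q, g) = -7 - q*(-1)/9 = -7 - (-1)*q/9 = -7 + q/9)
(H(w(2), 4) + (8 + 6)*104)*(-530) = ((-7 + (3 - 12*2 - 2*2²)/9) + (8 + 6)*104)*(-530) = ((-7 + (3 - 24 - 2*4)/9) + 14*104)*(-530) = ((-7 + (3 - 24 - 8)/9) + 1456)*(-530) = ((-7 + (⅑)*(-29)) + 1456)*(-530) = ((-7 - 29/9) + 1456)*(-530) = (-92/9 + 1456)*(-530) = (13012/9)*(-530) = -6896360/9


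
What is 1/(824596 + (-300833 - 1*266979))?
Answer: 1/256784 ≈ 3.8943e-6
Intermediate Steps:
1/(824596 + (-300833 - 1*266979)) = 1/(824596 + (-300833 - 266979)) = 1/(824596 - 567812) = 1/256784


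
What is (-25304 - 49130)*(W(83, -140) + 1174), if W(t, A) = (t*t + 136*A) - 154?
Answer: 828524854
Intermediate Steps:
W(t, A) = -154 + t² + 136*A (W(t, A) = (t² + 136*A) - 154 = -154 + t² + 136*A)
(-25304 - 49130)*(W(83, -140) + 1174) = (-25304 - 49130)*((-154 + 83² + 136*(-140)) + 1174) = -74434*((-154 + 6889 - 19040) + 1174) = -74434*(-12305 + 1174) = -74434*(-11131) = 828524854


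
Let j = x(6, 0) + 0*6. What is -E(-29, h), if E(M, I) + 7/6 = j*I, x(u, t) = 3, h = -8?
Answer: 151/6 ≈ 25.167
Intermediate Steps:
j = 3 (j = 3 + 0*6 = 3 + 0 = 3)
E(M, I) = -7/6 + 3*I
-E(-29, h) = -(-7/6 + 3*(-8)) = -(-7/6 - 24) = -1*(-151/6) = 151/6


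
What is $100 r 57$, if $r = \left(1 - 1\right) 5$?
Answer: $0$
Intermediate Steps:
$r = 0$ ($r = 0 \cdot 5 = 0$)
$100 r 57 = 100 \cdot 0 \cdot 57 = 0 \cdot 57 = 0$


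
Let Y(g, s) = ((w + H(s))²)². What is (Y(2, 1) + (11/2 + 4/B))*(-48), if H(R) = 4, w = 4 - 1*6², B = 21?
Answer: -206526328/7 ≈ -2.9504e+7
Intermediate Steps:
w = -32 (w = 4 - 1*36 = 4 - 36 = -32)
Y(g, s) = 614656 (Y(g, s) = ((-32 + 4)²)² = ((-28)²)² = 784² = 614656)
(Y(2, 1) + (11/2 + 4/B))*(-48) = (614656 + (11/2 + 4/21))*(-48) = (614656 + 239/42)*(-48) = (25815791/42)*(-48) = -206526328/7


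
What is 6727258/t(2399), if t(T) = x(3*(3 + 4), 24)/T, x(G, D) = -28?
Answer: -8069345971/14 ≈ -5.7638e+8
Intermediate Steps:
t(T) = -28/T
6727258/t(2399) = 6727258/((-28/2399)) = 6727258/((-28*1/2399)) = 6727258/(-28/2399) = 6727258*(-2399/28) = -8069345971/14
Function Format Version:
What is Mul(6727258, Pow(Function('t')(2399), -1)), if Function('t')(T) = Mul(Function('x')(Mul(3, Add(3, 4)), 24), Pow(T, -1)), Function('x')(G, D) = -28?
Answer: Rational(-8069345971, 14) ≈ -5.7638e+8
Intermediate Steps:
Function('t')(T) = Mul(-28, Pow(T, -1))
Mul(6727258, Pow(Function('t')(2399), -1)) = Mul(6727258, Pow(Mul(-28, Pow(2399, -1)), -1)) = Mul(6727258, Pow(Mul(-28, Rational(1, 2399)), -1)) = Mul(6727258, Pow(Rational(-28, 2399), -1)) = Mul(6727258, Rational(-2399, 28)) = Rational(-8069345971, 14)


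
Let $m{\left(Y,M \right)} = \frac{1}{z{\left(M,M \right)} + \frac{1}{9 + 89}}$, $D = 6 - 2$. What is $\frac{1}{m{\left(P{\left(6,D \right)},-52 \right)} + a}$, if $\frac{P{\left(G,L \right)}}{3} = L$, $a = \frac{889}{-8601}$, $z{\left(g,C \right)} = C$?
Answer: $- \frac{43822095}{5372353} \approx -8.157$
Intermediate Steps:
$D = 4$ ($D = 6 - 2 = 4$)
$a = - \frac{889}{8601}$ ($a = 889 \left(- \frac{1}{8601}\right) = - \frac{889}{8601} \approx -0.10336$)
$P{\left(G,L \right)} = 3 L$
$m{\left(Y,M \right)} = \frac{1}{\frac{1}{98} + M}$ ($m{\left(Y,M \right)} = \frac{1}{M + \frac{1}{9 + 89}} = \frac{1}{M + \frac{1}{98}} = \frac{1}{\frac{1}{98} + M}$)
$\frac{1}{m{\left(P{\left(6,D \right)},-52 \right)} + a} = \frac{1}{\frac{98}{1 + 98 \left(-52\right)} - \frac{889}{8601}} = \frac{1}{\frac{98}{1 - 5096} - \frac{889}{8601}} = \frac{1}{\frac{98}{-5095} - \frac{889}{8601}} = \frac{1}{98 \left(- \frac{1}{5095}\right) - \frac{889}{8601}} = \frac{1}{- \frac{98}{5095} - \frac{889}{8601}} = \frac{1}{- \frac{5372353}{43822095}} = - \frac{43822095}{5372353}$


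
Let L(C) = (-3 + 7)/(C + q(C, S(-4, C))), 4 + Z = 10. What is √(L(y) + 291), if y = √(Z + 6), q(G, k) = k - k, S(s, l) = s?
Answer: √(2619 + 6*√3)/3 ≈ 17.093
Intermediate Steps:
Z = 6 (Z = -4 + 10 = 6)
q(G, k) = 0
y = 2*√3 (y = √(6 + 6) = √12 = 2*√3 ≈ 3.4641)
L(C) = 4/C (L(C) = (-3 + 7)/(C + 0) = 4/C)
√(L(y) + 291) = √(4/((2*√3)) + 291) = √(4*(√3/6) + 291) = √(2*√3/3 + 291) = √(291 + 2*√3/3)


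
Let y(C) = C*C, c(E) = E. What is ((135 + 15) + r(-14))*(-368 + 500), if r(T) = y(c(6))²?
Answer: 190872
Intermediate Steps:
y(C) = C²
r(T) = 1296 (r(T) = (6²)² = 36² = 1296)
((135 + 15) + r(-14))*(-368 + 500) = ((135 + 15) + 1296)*(-368 + 500) = (150 + 1296)*132 = 1446*132 = 190872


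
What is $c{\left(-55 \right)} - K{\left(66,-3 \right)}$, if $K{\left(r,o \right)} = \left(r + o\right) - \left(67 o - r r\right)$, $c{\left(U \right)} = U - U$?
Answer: $-4620$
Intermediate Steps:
$c{\left(U \right)} = 0$
$K{\left(r,o \right)} = r + r^{2} - 66 o$ ($K{\left(r,o \right)} = \left(o + r\right) - \left(- r^{2} + 67 o\right) = r + r^{2} - 66 o$)
$c{\left(-55 \right)} - K{\left(66,-3 \right)} = 0 - \left(66 + 66^{2} - -198\right) = 0 - \left(66 + 4356 + 198\right) = 0 - 4620 = -4620$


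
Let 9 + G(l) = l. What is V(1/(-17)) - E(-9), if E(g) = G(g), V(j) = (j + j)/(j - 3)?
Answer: 469/26 ≈ 18.038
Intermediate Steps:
G(l) = -9 + l
V(j) = 2*j/(-3 + j) (V(j) = (2*j)/(-3 + j) = 2*j/(-3 + j))
E(g) = -9 + g
V(1/(-17)) - E(-9) = 2/(-17*(-3 + 1/(-17))) - (-9 - 9) = 2*(-1/17)/(-3 - 1/17) - 1*(-18) = 2*(-1/17)/(-52/17) + 18 = 2*(-1/17)*(-17/52) + 18 = 1/26 + 18 = 469/26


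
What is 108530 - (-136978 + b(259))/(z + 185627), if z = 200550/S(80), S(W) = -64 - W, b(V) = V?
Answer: 479882025446/4421623 ≈ 1.0853e+5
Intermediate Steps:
z = -33425/24 (z = 200550/(-64 - 1*80) = 200550/(-64 - 80) = 200550/(-144) = 200550*(-1/144) = -33425/24 ≈ -1392.7)
108530 - (-136978 + b(259))/(z + 185627) = 108530 - (-136978 + 259)/(-33425/24 + 185627) = 108530 - (-136719)/4421623/24 = 108530 - (-136719)*24/4421623 = 108530 - 1*(-3281256/4421623) = 108530 + 3281256/4421623 = 479882025446/4421623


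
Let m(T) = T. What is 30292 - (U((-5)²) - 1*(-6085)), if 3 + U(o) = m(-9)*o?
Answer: 24435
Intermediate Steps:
U(o) = -3 - 9*o
30292 - (U((-5)²) - 1*(-6085)) = 30292 - ((-3 - 9*(-5)²) - 1*(-6085)) = 30292 - ((-3 - 9*25) + 6085) = 30292 - ((-3 - 225) + 6085) = 30292 - (-228 + 6085) = 30292 - 1*5857 = 30292 - 5857 = 24435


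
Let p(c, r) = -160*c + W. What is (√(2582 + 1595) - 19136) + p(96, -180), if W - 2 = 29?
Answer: -34465 + √4177 ≈ -34400.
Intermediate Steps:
W = 31 (W = 2 + 29 = 31)
p(c, r) = 31 - 160*c (p(c, r) = -160*c + 31 = 31 - 160*c)
(√(2582 + 1595) - 19136) + p(96, -180) = (√(2582 + 1595) - 19136) + (31 - 160*96) = (√4177 - 19136) + (31 - 15360) = (-19136 + √4177) - 15329 = -34465 + √4177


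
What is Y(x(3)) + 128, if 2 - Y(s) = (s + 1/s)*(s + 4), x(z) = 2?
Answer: 115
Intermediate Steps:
Y(s) = 2 - (4 + s)*(s + 1/s) (Y(s) = 2 - (s + 1/s)*(s + 4) = 2 - (s + 1/s)*(4 + s) = 2 - (4 + s)*(s + 1/s))
Y(x(3)) + 128 = (1 - 1*2**2 - 4*2 - 4/2) + 128 = (1 - 1*4 - 8 - 4*1/2) + 128 = (1 - 4 - 8 - 2) + 128 = -13 + 128 = 115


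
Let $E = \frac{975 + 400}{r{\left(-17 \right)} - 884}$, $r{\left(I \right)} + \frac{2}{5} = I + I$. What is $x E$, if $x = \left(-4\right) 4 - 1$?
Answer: $\frac{116875}{4592} \approx 25.452$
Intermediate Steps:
$x = -17$ ($x = -16 - 1 = -17$)
$r{\left(I \right)} = - \frac{2}{5} + 2 I$ ($r{\left(I \right)} = - \frac{2}{5} + \left(I + I\right) = - \frac{2}{5} + 2 I$)
$E = - \frac{6875}{4592}$ ($E = \frac{975 + 400}{\left(- \frac{2}{5} + 2 \left(-17\right)\right) - 884} = \frac{1375}{\left(- \frac{2}{5} - 34\right) - 884} = \frac{1375}{- \frac{172}{5} - 884} = \frac{1375}{- \frac{4592}{5}} = 1375 \left(- \frac{5}{4592}\right) = - \frac{6875}{4592} \approx -1.4972$)
$x E = \left(-17\right) \left(- \frac{6875}{4592}\right) = \frac{116875}{4592}$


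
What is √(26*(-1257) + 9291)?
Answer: 3*I*√2599 ≈ 152.94*I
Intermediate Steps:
√(26*(-1257) + 9291) = √(-32682 + 9291) = √(-23391) = 3*I*√2599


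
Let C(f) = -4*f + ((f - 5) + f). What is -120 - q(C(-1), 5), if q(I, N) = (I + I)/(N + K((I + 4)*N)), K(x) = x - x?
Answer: -594/5 ≈ -118.80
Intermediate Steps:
C(f) = -5 - 2*f (C(f) = -4*f + ((-5 + f) + f) = -4*f + (-5 + 2*f) = -5 - 2*f)
K(x) = 0
q(I, N) = 2*I/N (q(I, N) = (I + I)/(N + 0) = (2*I)/N = 2*I/N)
-120 - q(C(-1), 5) = -120 - 2*(-5 - 2*(-1))/5 = -120 - 2*(-5 + 2)/5 = -120 - 2*(-3)/5 = -120 - 1*(-6/5) = -120 + 6/5 = -594/5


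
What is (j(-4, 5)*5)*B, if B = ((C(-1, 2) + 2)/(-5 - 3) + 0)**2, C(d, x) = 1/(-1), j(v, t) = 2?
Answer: 5/32 ≈ 0.15625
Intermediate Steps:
C(d, x) = -1
B = 1/64 (B = ((-1 + 2)/(-5 - 3) + 0)**2 = (1/(-8) + 0)**2 = (1*(-1/8) + 0)**2 = (-1/8 + 0)**2 = (-1/8)**2 = 1/64 ≈ 0.015625)
(j(-4, 5)*5)*B = (2*5)*(1/64) = 10*(1/64) = 5/32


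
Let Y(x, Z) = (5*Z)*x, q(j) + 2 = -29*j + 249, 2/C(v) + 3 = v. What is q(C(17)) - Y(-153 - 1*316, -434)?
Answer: -7122410/7 ≈ -1.0175e+6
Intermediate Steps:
C(v) = 2/(-3 + v)
q(j) = 247 - 29*j (q(j) = -2 + (-29*j + 249) = -2 + (249 - 29*j) = 247 - 29*j)
Y(x, Z) = 5*Z*x
q(C(17)) - Y(-153 - 1*316, -434) = (247 - 58/(-3 + 17)) - 5*(-434)*(-153 - 1*316) = (247 - 58/14) - 5*(-434)*(-153 - 316) = (247 - 58/14) - 5*(-434)*(-469) = (247 - 29*⅐) - 1*1017730 = (247 - 29/7) - 1017730 = 1700/7 - 1017730 = -7122410/7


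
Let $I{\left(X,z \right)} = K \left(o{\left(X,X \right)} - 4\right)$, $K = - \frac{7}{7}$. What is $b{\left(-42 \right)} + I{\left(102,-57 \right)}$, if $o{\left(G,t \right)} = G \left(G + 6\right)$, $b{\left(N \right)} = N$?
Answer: $-11054$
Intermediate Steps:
$o{\left(G,t \right)} = G \left(6 + G\right)$
$K = -1$ ($K = \left(-7\right) \frac{1}{7} = -1$)
$I{\left(X,z \right)} = 4 - X \left(6 + X\right)$ ($I{\left(X,z \right)} = - (X \left(6 + X\right) - 4) = - (-4 + X \left(6 + X\right)) = 4 - X \left(6 + X\right)$)
$b{\left(-42 \right)} + I{\left(102,-57 \right)} = -42 + \left(4 - 102 \left(6 + 102\right)\right) = -42 + \left(4 - 102 \cdot 108\right) = -42 + \left(4 - 11016\right) = -42 - 11012 = -11054$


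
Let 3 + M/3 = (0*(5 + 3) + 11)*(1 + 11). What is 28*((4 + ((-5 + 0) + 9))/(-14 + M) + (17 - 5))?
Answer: 125552/373 ≈ 336.60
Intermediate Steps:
M = 387 (M = -9 + 3*((0*(5 + 3) + 11)*(1 + 11)) = -9 + 3*((0*8 + 11)*12) = -9 + 3*((0 + 11)*12) = -9 + 3*(11*12) = -9 + 3*132 = -9 + 396 = 387)
28*((4 + ((-5 + 0) + 9))/(-14 + M) + (17 - 5)) = 28*((4 + ((-5 + 0) + 9))/(-14 + 387) + (17 - 5)) = 28*((4 + (-5 + 9))/373 + 12) = 28*((4 + 4)*(1/373) + 12) = 28*(8*(1/373) + 12) = 28*(8/373 + 12) = 28*(4484/373) = 125552/373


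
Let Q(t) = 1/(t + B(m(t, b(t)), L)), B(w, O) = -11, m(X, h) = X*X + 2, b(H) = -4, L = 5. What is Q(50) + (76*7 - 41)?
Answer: 19150/39 ≈ 491.03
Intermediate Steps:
m(X, h) = 2 + X² (m(X, h) = X² + 2 = 2 + X²)
Q(t) = 1/(-11 + t) (Q(t) = 1/(t - 11) = 1/(-11 + t))
Q(50) + (76*7 - 41) = 1/(-11 + 50) + (76*7 - 41) = 1/39 + (532 - 41) = 1/39 + 491 = 19150/39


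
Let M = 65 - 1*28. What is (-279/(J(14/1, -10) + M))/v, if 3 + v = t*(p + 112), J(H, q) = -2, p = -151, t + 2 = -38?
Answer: -31/6055 ≈ -0.0051197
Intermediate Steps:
t = -40 (t = -2 - 38 = -40)
M = 37 (M = 65 - 28 = 37)
v = 1557 (v = -3 - 40*(-151 + 112) = -3 - 40*(-39) = -3 + 1560 = 1557)
(-279/(J(14/1, -10) + M))/v = -279/(-2 + 37)/1557 = -279/35*(1/1557) = -279*1/35*(1/1557) = -279/35*1/1557 = -31/6055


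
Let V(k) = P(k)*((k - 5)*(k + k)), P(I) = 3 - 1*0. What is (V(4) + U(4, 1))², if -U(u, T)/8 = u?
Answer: 3136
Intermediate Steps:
P(I) = 3 (P(I) = 3 + 0 = 3)
U(u, T) = -8*u
V(k) = 6*k*(-5 + k) (V(k) = 3*((k - 5)*(k + k)) = 3*((-5 + k)*(2*k)) = 3*(2*k*(-5 + k)) = 6*k*(-5 + k))
(V(4) + U(4, 1))² = (6*4*(-5 + 4) - 8*4)² = (6*4*(-1) - 32)² = (-24 - 32)² = (-56)² = 3136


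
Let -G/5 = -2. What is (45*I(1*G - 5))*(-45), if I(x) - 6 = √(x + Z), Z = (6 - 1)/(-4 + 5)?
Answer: -12150 - 2025*√10 ≈ -18554.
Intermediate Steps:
G = 10 (G = -5*(-2) = 10)
Z = 5 (Z = 5/1 = 5*1 = 5)
I(x) = 6 + √(5 + x) (I(x) = 6 + √(x + 5) = 6 + √(5 + x))
(45*I(1*G - 5))*(-45) = (45*(6 + √(5 + (1*10 - 5))))*(-45) = (45*(6 + √(5 + (10 - 5))))*(-45) = (45*(6 + √(5 + 5)))*(-45) = (45*(6 + √10))*(-45) = (270 + 45*√10)*(-45) = -12150 - 2025*√10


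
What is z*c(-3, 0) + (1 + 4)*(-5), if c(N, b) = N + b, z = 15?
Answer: -70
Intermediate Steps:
z*c(-3, 0) + (1 + 4)*(-5) = 15*(-3 + 0) + (1 + 4)*(-5) = 15*(-3) + 5*(-5) = -45 - 25 = -70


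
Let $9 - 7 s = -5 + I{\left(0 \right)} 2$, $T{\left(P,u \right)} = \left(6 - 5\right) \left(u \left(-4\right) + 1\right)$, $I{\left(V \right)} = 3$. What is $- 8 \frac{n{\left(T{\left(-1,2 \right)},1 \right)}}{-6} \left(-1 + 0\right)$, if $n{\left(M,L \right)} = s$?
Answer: $- \frac{32}{21} \approx -1.5238$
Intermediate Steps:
$T{\left(P,u \right)} = 1 - 4 u$ ($T{\left(P,u \right)} = 1 \left(- 4 u + 1\right) = 1 \left(1 - 4 u\right) = 1 - 4 u$)
$s = \frac{8}{7}$ ($s = \frac{9}{7} - \frac{-5 + 3 \cdot 2}{7} = \frac{9}{7} - \frac{-5 + 6}{7} = \frac{9}{7} - \frac{1}{7} = \frac{8}{7} \approx 1.1429$)
$n{\left(M,L \right)} = \frac{8}{7}$
$- 8 \frac{n{\left(T{\left(-1,2 \right)},1 \right)}}{-6} \left(-1 + 0\right) = - 8 \frac{8}{7 \left(-6\right)} \left(-1 + 0\right) = - 8 \cdot \frac{8}{7} \left(- \frac{1}{6}\right) \left(-1\right) = \left(-8\right) \left(- \frac{4}{21}\right) \left(-1\right) = \frac{32}{21} \left(-1\right) = - \frac{32}{21}$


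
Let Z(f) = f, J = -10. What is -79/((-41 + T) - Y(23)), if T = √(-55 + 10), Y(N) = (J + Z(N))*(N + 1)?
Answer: 27887/124654 + 237*I*√5/124654 ≈ 0.22372 + 0.0042514*I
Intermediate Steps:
Y(N) = (1 + N)*(-10 + N) (Y(N) = (-10 + N)*(N + 1) = (-10 + N)*(1 + N) = (1 + N)*(-10 + N))
T = 3*I*√5 (T = √(-45) = 3*I*√5 ≈ 6.7082*I)
-79/((-41 + T) - Y(23)) = -79/((-41 + 3*I*√5) - (-10 + 23² - 9*23)) = -79/((-41 + 3*I*√5) - (-10 + 529 - 207)) = -79/((-41 + 3*I*√5) - 1*312) = -79/((-41 + 3*I*√5) - 312) = -79/(-353 + 3*I*√5)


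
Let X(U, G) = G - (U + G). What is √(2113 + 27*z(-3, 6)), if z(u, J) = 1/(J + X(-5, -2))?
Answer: √255970/11 ≈ 45.994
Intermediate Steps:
X(U, G) = -U (X(U, G) = G - (G + U) = G + (-G - U) = -U)
z(u, J) = 1/(5 + J) (z(u, J) = 1/(J - 1*(-5)) = 1/(J + 5) = 1/(5 + J))
√(2113 + 27*z(-3, 6)) = √(2113 + 27/(5 + 6)) = √(2113 + 27/11) = √(23270/11) = √255970/11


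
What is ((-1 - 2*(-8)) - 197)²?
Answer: 33124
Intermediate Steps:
((-1 - 2*(-8)) - 197)² = ((-1 + 16) - 197)² = (15 - 197)² = (-182)² = 33124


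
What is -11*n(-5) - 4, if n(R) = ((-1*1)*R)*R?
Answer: 271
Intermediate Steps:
n(R) = -R**2 (n(R) = (-R)*R = -R**2)
-11*n(-5) - 4 = -(-11)*(-5)**2 - 4 = -(-11)*25 - 4 = -11*(-25) - 4 = 275 - 4 = 271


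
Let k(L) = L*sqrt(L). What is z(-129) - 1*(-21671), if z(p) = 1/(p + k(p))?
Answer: 363422669/16770 + I*sqrt(129)/16770 ≈ 21671.0 + 0.00067727*I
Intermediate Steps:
k(L) = L**(3/2)
z(p) = 1/(p + p**(3/2))
z(-129) - 1*(-21671) = 1/(-129 + (-129)**(3/2)) - 1*(-21671) = 1/(-129 - 129*I*sqrt(129)) + 21671 = 21671 + 1/(-129 - 129*I*sqrt(129))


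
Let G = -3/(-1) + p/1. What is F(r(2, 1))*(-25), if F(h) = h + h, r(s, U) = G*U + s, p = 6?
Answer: -550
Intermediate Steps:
G = 9 (G = -3/(-1) + 6/1 = -3*(-1) + 6*1 = 3 + 6 = 9)
r(s, U) = s + 9*U (r(s, U) = 9*U + s = s + 9*U)
F(h) = 2*h
F(r(2, 1))*(-25) = (2*(2 + 9*1))*(-25) = (2*(2 + 9))*(-25) = (2*11)*(-25) = 22*(-25) = -550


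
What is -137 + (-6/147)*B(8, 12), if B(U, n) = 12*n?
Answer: -7001/49 ≈ -142.88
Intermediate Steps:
-137 + (-6/147)*B(8, 12) = -137 + (-6/147)*(12*12) = -137 - 6*1/147*144 = -137 - 2/49*144 = -137 - 288/49 = -7001/49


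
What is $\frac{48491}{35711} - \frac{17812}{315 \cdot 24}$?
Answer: $- \frac{67373093}{67493790} \approx -0.99821$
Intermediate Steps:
$\frac{48491}{35711} - \frac{17812}{315 \cdot 24} = 48491 \cdot \frac{1}{35711} - \frac{17812}{7560} = \frac{48491}{35711} - \frac{4453}{1890} = - \frac{67373093}{67493790}$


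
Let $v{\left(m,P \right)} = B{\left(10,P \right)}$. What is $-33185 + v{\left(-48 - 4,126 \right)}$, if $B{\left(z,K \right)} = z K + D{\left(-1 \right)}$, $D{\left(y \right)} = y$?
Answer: $-31926$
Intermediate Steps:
$B{\left(z,K \right)} = -1 + K z$ ($B{\left(z,K \right)} = z K - 1 = K z - 1 = -1 + K z$)
$v{\left(m,P \right)} = -1 + 10 P$ ($v{\left(m,P \right)} = -1 + P 10 = -1 + 10 P$)
$-33185 + v{\left(-48 - 4,126 \right)} = -33185 + \left(-1 + 10 \cdot 126\right) = -33185 + \left(-1 + 1260\right) = -33185 + 1259 = -31926$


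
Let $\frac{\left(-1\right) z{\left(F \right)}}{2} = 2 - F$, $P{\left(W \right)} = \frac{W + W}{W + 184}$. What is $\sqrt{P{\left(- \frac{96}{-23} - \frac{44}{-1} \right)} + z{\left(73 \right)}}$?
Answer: $\frac{2 \sqrt{63453885}}{1335} \approx 11.934$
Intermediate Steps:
$P{\left(W \right)} = \frac{2 W}{184 + W}$
$z{\left(F \right)} = -4 + 2 F$ ($z{\left(F \right)} = - 2 \left(2 - F\right) = -4 + 2 F$)
$\sqrt{P{\left(- \frac{96}{-23} - \frac{44}{-1} \right)} + z{\left(73 \right)}} = \sqrt{\frac{2 \left(- \frac{96}{-23} - \frac{44}{-1}\right)}{184 - \left(-44 - \frac{96}{23}\right)} + \left(-4 + 2 \cdot 73\right)} = \sqrt{\frac{2 \left(\left(-96\right) \left(- \frac{1}{23}\right) - -44\right)}{184 - - \frac{1108}{23}} + \left(-4 + 146\right)} = \sqrt{\frac{2 \left(\frac{96}{23} + 44\right)}{184 + \left(\frac{96}{23} + 44\right)} + 142} = \sqrt{2 \cdot \frac{1108}{23} \frac{1}{184 + \frac{1108}{23}} + 142} = \sqrt{2 \cdot \frac{1108}{23} \frac{1}{\frac{5340}{23}} + 142} = \sqrt{2 \cdot \frac{1108}{23} \cdot \frac{23}{5340} + 142} = \sqrt{\frac{554}{1335} + 142} = \sqrt{\frac{190124}{1335}} = \frac{2 \sqrt{63453885}}{1335}$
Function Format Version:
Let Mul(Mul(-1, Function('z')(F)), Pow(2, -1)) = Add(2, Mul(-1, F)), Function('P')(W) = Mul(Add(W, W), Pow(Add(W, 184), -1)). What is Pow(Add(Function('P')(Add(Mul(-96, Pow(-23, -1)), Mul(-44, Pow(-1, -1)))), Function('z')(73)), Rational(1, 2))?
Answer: Mul(Rational(2, 1335), Pow(63453885, Rational(1, 2))) ≈ 11.934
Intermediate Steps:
Function('P')(W) = Mul(2, W, Pow(Add(184, W), -1)) (Function('P')(W) = Mul(Mul(2, W), Pow(Add(184, W), -1)) = Mul(2, W, Pow(Add(184, W), -1)))
Function('z')(F) = Add(-4, Mul(2, F)) (Function('z')(F) = Mul(-2, Add(2, Mul(-1, F))) = Add(-4, Mul(2, F)))
Pow(Add(Function('P')(Add(Mul(-96, Pow(-23, -1)), Mul(-44, Pow(-1, -1)))), Function('z')(73)), Rational(1, 2)) = Pow(Add(Mul(2, Add(Mul(-96, Pow(-23, -1)), Mul(-44, Pow(-1, -1))), Pow(Add(184, Add(Mul(-96, Pow(-23, -1)), Mul(-44, Pow(-1, -1)))), -1)), Add(-4, Mul(2, 73))), Rational(1, 2)) = Pow(Add(Mul(2, Add(Mul(-96, Rational(-1, 23)), Mul(-44, -1)), Pow(Add(184, Add(Mul(-96, Rational(-1, 23)), Mul(-44, -1))), -1)), Add(-4, 146)), Rational(1, 2)) = Pow(Add(Mul(2, Add(Rational(96, 23), 44), Pow(Add(184, Add(Rational(96, 23), 44)), -1)), 142), Rational(1, 2)) = Pow(Add(Mul(2, Rational(1108, 23), Pow(Add(184, Rational(1108, 23)), -1)), 142), Rational(1, 2)) = Pow(Add(Mul(2, Rational(1108, 23), Pow(Rational(5340, 23), -1)), 142), Rational(1, 2)) = Pow(Add(Mul(2, Rational(1108, 23), Rational(23, 5340)), 142), Rational(1, 2)) = Pow(Add(Rational(554, 1335), 142), Rational(1, 2)) = Pow(Rational(190124, 1335), Rational(1, 2)) = Mul(Rational(2, 1335), Pow(63453885, Rational(1, 2)))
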